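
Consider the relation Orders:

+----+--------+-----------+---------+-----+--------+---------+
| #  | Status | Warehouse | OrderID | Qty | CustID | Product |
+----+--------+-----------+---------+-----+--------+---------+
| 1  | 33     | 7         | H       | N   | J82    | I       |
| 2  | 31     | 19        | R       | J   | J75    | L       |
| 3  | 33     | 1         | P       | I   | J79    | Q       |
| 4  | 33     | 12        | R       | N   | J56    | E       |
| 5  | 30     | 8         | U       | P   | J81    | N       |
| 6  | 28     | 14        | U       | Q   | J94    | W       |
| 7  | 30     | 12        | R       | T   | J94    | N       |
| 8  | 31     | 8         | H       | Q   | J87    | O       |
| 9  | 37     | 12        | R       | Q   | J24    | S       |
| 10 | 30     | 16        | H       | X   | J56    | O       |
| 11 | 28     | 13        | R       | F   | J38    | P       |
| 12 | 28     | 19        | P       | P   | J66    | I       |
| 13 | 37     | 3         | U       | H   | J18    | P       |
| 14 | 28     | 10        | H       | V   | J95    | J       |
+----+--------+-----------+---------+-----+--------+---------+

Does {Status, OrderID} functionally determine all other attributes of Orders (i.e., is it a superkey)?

Yes

All 14 rows have distinct {Status, OrderID} values, so {Status, OrderID} → (all attributes) holds and {Status, OrderID} is a superkey.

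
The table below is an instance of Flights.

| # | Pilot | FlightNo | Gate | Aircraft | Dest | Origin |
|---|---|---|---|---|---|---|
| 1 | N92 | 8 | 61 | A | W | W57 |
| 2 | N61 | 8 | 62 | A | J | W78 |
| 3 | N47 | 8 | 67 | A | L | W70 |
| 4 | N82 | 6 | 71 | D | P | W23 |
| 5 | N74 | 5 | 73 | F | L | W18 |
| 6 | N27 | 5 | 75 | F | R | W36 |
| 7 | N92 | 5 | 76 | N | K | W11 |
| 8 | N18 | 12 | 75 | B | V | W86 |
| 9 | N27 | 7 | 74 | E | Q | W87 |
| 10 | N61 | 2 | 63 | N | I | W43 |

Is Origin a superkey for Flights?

Yes

All 10 rows have distinct Origin values, so Origin → (all attributes) holds and Origin is a superkey.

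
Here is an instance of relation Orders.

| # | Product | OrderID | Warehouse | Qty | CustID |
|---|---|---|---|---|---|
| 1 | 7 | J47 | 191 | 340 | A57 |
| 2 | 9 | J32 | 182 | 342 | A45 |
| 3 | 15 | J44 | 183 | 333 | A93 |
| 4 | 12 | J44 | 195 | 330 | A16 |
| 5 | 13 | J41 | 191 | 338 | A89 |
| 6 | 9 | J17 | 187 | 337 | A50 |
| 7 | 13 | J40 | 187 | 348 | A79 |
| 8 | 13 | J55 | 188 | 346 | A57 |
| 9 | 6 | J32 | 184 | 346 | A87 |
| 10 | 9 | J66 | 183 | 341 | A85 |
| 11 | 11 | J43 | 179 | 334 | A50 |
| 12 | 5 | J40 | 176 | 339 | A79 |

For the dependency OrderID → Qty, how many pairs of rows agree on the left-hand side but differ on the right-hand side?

3

OrderID=J32: violating pairs (2,9) — 1 pair.
OrderID=J44: violating pairs (3,4) — 1 pair.
OrderID=J40: violating pairs (7,12) — 1 pair.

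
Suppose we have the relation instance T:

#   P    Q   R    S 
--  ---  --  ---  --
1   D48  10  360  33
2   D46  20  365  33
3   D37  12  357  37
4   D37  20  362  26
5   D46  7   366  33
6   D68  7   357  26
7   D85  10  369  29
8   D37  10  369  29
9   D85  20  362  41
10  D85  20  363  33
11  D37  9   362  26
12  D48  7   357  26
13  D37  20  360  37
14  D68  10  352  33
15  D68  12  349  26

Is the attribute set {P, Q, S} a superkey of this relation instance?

Yes

All 15 rows have distinct {P, Q, S} values, so {P, Q, S} → (all attributes) holds and {P, Q, S} is a superkey.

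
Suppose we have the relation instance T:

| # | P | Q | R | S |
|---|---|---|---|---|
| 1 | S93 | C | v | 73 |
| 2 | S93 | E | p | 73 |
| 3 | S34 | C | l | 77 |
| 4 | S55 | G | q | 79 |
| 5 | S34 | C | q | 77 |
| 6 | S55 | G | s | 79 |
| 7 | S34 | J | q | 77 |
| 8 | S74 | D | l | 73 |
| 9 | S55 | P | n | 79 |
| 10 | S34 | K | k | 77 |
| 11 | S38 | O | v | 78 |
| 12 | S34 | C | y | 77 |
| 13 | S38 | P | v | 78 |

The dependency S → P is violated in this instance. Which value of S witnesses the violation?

73

S=73: rows 1, 2, 8 → P takes values {S93, S74} — violation
S=77: rows 3, 5, 7, 10, 12 → P = S34, S34, S34, S34, S34 ✓
S=79: rows 4, 6, 9 → P = S55, S55, S55 ✓
S=78: rows 11, 13 → P = S38, S38 ✓
The only S value with inconsistent P is S=73.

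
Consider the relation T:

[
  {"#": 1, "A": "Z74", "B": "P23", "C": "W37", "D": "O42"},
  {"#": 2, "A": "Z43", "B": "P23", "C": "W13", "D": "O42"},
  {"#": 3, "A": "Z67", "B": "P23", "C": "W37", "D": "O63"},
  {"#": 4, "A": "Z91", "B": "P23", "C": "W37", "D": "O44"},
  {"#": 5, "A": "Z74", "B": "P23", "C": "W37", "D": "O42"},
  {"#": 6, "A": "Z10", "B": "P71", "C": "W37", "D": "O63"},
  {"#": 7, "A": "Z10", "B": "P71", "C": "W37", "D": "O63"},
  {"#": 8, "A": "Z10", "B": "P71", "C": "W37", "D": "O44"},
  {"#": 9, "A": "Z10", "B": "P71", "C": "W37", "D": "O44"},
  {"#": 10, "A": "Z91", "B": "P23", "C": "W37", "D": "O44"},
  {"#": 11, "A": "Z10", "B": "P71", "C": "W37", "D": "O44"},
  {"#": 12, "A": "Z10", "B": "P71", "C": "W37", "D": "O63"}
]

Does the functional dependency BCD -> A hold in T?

(B=P23, C=W37, D=O42): rows 1, 5 → A = Z74, Z74 ✓
(B=P23, C=W13, D=O42): row 2 → A = Z43 ✓
(B=P23, C=W37, D=O63): row 3 → A = Z67 ✓
(B=P23, C=W37, D=O44): rows 4, 10 → A = Z91, Z91 ✓
(B=P71, C=W37, D=O63): rows 6, 7, 12 → A = Z10, Z10, Z10 ✓
(B=P71, C=W37, D=O44): rows 8, 9, 11 → A = Z10, Z10, Z10 ✓
Every BCD value is associated with a single A value, so BCD -> A holds.

Yes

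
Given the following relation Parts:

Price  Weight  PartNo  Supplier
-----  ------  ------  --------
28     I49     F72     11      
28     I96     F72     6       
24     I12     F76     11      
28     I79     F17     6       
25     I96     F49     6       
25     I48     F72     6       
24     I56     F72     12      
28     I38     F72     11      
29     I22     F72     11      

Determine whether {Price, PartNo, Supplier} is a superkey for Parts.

No

Two distinct rows share (Price=28, PartNo=F72, Supplier=11), so {Price, PartNo, Supplier} does not determine every attribute — not a superkey.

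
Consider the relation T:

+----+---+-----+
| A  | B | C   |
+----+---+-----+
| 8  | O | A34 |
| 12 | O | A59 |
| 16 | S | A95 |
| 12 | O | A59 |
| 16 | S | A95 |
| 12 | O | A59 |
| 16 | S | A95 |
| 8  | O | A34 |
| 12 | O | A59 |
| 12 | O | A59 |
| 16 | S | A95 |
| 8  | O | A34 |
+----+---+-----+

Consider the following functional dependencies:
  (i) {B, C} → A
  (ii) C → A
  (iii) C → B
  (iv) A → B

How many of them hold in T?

(i) {B, C} → A: every LHS value maps to a single RHS value — holds.
(ii) C → A: every LHS value maps to a single RHS value — holds.
(iii) C → B: every LHS value maps to a single RHS value — holds.
(iv) A → B: every LHS value maps to a single RHS value — holds.
4 of the 4 dependencies hold.

4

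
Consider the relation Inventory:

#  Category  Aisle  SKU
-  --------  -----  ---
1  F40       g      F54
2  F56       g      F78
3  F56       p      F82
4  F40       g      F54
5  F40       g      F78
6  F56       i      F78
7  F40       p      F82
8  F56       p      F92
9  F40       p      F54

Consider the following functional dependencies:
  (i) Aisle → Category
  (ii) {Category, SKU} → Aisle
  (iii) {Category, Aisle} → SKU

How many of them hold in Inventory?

(i) Aisle → Category: Aisle=g: rows 1, 2, 4, 5 → Category takes values {F40, F56} — violation; Aisle=p: rows 3, 7, 8, 9 → Category takes values {F56, F40} — violation — fails.
(ii) {Category, SKU} → Aisle: (Category=F40, SKU=F54): rows 1, 4, 9 → Aisle takes values {g, p} — violation; (Category=F56, SKU=F78): rows 2, 6 → Aisle takes values {g, i} — violation — fails.
(iii) {Category, Aisle} → SKU: (Category=F40, Aisle=g): rows 1, 4, 5 → SKU takes values {F54, F78} — violation; (Category=F56, Aisle=p): rows 3, 8 → SKU takes values {F82, F92} — violation; (Category=F40, Aisle=p): rows 7, 9 → SKU takes values {F82, F54} — violation — fails.
None of the 3 dependencies hold.

0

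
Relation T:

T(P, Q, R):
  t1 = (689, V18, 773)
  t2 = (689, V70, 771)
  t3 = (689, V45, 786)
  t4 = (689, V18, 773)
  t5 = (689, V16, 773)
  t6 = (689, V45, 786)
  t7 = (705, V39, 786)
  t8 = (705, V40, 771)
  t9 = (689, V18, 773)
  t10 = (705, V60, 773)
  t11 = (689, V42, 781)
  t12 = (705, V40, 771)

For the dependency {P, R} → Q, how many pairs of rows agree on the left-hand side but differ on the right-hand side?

3

(P=689, R=773): violating pairs (1,5), (4,5), (5,9) — 3 pairs.
(P=689, R=786): all 2 rows agree on Q — 0 pairs.
(P=705, R=771): all 2 rows agree on Q — 0 pairs.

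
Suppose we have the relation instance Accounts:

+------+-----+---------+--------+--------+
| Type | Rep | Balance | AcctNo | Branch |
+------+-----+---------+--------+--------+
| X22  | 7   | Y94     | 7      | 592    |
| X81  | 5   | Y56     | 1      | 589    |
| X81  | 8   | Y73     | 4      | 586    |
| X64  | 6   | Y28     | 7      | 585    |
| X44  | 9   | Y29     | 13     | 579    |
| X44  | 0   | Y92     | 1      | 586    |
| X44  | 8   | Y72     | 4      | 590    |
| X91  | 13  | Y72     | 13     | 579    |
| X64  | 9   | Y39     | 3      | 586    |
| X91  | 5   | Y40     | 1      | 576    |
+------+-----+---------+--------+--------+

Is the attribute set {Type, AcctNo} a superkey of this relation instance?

All 10 rows have distinct {Type, AcctNo} values, so {Type, AcctNo} → (all attributes) holds and {Type, AcctNo} is a superkey.

Yes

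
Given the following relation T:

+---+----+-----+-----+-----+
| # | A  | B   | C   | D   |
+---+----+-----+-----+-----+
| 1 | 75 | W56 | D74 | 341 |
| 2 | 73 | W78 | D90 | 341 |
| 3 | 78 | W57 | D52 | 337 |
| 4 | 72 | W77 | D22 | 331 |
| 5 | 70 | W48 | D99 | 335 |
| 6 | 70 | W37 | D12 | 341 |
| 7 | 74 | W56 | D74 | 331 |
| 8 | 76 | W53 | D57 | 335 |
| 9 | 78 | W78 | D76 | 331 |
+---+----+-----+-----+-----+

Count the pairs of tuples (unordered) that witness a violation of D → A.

D=341: violating pairs (1,2), (1,6), (2,6) — 3 pairs.
D=331: violating pairs (4,7), (4,9), (7,9) — 3 pairs.
D=335: violating pairs (5,8) — 1 pair.

7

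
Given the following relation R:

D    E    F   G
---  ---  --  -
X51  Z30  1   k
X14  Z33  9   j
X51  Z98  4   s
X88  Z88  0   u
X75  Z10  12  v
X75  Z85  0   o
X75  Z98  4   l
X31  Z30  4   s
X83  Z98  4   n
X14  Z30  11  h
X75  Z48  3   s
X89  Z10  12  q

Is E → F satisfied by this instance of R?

E=Z30: 3 rows → F takes values {1, 4, 11} — violation
E=Z33: 1 row → F = 9 ✓
E=Z98: 3 rows → F = 4, 4, 4 ✓
E=Z88: 1 row → F = 0 ✓
E=Z10: 2 rows → F = 12, 12 ✓
E=Z85: 1 row → F = 0 ✓
E=Z48: 1 row → F = 3 ✓
Two rows agree on E but differ on F, so E → F does not hold.

No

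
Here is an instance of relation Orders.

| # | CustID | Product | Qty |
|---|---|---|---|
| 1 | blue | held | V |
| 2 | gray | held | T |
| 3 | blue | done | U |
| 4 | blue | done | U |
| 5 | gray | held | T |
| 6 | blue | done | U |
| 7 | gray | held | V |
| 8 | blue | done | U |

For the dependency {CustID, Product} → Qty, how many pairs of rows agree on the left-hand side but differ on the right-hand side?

2

(CustID=gray, Product=held): violating pairs (2,7), (5,7) — 2 pairs.
(CustID=blue, Product=done): all 4 rows agree on Qty — 0 pairs.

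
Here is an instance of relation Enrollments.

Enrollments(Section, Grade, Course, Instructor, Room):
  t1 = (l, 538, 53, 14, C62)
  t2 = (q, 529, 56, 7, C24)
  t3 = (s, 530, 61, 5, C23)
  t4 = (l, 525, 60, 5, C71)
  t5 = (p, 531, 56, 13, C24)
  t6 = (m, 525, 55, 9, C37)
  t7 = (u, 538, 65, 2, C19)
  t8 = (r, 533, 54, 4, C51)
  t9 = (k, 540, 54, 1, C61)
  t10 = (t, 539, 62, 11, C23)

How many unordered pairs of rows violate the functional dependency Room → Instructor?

2

Room=C24: violating pairs (2,5) — 1 pair.
Room=C23: violating pairs (3,10) — 1 pair.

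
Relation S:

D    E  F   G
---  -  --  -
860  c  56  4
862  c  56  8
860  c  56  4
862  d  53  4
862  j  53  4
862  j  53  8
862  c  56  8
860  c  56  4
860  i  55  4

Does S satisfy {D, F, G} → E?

(D=860, F=56, G=4): 3 rows → E = c, c, c ✓
(D=862, F=56, G=8): 2 rows → E = c, c ✓
(D=862, F=53, G=4): 2 rows → E takes values {d, j} — violation
(D=862, F=53, G=8): 1 row → E = j ✓
(D=860, F=55, G=4): 1 row → E = i ✓
Two rows agree on {D, F, G} but differ on E, so {D, F, G} → E does not hold.

No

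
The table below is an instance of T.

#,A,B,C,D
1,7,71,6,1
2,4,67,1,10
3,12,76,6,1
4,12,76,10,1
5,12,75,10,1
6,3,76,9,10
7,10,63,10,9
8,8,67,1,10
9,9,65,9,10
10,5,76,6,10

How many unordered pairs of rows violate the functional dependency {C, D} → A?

3

(C=6, D=1): violating pairs (1,3) — 1 pair.
(C=1, D=10): violating pairs (2,8) — 1 pair.
(C=10, D=1): all 2 rows agree on A — 0 pairs.
(C=9, D=10): violating pairs (6,9) — 1 pair.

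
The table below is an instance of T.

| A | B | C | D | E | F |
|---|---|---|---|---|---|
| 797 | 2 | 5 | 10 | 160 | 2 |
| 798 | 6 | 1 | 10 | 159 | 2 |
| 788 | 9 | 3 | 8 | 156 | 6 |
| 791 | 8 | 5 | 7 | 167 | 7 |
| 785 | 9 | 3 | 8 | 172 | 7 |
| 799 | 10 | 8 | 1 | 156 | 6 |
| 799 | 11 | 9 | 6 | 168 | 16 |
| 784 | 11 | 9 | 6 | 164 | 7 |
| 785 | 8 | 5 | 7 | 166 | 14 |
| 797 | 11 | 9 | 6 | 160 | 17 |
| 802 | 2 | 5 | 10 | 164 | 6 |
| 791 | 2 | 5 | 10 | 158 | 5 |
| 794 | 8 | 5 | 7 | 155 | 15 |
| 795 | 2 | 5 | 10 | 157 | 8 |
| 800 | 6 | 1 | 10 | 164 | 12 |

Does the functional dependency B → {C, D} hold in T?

B=2: 4 rows → {C,D} = (5, 10), (5, 10), (5, 10), (5, 10) ✓
B=6: 2 rows → {C,D} = (1, 10), (1, 10) ✓
B=9: 2 rows → {C,D} = (3, 8), (3, 8) ✓
B=8: 3 rows → {C,D} = (5, 7), (5, 7), (5, 7) ✓
B=10: 1 row → {C,D} = (8, 1) ✓
B=11: 3 rows → {C,D} = (9, 6), (9, 6), (9, 6) ✓
Every B value is associated with a single {C, D} value, so B → {C, D} holds.

Yes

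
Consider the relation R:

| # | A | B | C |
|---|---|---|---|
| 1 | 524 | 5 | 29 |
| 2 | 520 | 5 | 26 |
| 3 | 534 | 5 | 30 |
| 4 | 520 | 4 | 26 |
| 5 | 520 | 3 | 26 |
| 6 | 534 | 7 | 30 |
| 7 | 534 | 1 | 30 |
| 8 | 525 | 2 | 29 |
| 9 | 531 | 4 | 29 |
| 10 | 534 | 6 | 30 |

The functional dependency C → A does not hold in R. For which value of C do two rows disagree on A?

C=29: rows 1, 8, 9 → A takes values {524, 525, 531} — violation
C=26: rows 2, 4, 5 → A = 520, 520, 520 ✓
C=30: rows 3, 6, 7, 10 → A = 534, 534, 534, 534 ✓
The only C value with inconsistent A is C=29.

29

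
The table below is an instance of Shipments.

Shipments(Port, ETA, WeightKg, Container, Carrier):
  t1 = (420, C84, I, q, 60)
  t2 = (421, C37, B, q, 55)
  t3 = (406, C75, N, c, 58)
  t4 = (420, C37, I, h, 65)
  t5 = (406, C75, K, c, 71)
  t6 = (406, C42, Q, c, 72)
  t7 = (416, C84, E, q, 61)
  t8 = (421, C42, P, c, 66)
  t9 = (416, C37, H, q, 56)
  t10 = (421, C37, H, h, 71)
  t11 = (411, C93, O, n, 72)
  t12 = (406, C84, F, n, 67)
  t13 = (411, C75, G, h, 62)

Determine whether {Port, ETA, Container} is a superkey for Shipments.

No

Rows 3 and 5 have the same {Port, ETA, Container} value (Port=406, ETA=C75, Container=c) but are distinct tuples, so {Port, ETA, Container} does not determine every attribute — not a superkey.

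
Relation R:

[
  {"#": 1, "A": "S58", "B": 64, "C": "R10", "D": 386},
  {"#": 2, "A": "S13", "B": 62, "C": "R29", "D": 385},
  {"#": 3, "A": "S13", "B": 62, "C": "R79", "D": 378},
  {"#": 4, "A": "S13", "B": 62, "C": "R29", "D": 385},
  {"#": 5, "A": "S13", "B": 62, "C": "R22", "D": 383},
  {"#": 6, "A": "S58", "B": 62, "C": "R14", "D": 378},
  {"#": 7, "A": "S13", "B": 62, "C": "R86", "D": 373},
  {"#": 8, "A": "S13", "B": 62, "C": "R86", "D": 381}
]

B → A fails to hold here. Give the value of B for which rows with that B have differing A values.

B=64: row 1 → A = S58 ✓
B=62: rows 2, 3, 4, 5, 6, 7, 8 → A takes values {S13, S58} — violation
The only B value with inconsistent A is B=62.

62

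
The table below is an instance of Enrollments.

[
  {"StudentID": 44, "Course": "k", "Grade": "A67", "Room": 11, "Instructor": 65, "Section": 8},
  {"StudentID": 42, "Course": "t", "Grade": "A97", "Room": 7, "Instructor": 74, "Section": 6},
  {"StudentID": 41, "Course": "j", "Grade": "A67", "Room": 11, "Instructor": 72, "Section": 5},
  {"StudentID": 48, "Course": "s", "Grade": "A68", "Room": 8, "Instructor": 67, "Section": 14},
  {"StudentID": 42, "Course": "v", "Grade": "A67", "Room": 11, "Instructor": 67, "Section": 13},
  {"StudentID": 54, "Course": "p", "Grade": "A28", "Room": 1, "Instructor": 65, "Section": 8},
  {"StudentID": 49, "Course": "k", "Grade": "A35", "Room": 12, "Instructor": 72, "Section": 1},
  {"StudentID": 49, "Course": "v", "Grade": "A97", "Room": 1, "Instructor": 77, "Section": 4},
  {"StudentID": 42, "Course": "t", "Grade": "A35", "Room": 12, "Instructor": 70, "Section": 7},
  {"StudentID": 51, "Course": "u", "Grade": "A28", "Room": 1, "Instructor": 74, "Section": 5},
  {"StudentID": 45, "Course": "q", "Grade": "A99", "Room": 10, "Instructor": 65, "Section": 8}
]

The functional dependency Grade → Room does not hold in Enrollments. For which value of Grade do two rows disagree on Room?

A97

Grade=A67: 3 rows → Room = 11, 11, 11 ✓
Grade=A97: 2 rows → Room takes values {7, 1} — violation
Grade=A68: 1 row → Room = 8 ✓
Grade=A28: 2 rows → Room = 1, 1 ✓
Grade=A35: 2 rows → Room = 12, 12 ✓
Grade=A99: 1 row → Room = 10 ✓
The only Grade value with inconsistent Room is Grade=A97.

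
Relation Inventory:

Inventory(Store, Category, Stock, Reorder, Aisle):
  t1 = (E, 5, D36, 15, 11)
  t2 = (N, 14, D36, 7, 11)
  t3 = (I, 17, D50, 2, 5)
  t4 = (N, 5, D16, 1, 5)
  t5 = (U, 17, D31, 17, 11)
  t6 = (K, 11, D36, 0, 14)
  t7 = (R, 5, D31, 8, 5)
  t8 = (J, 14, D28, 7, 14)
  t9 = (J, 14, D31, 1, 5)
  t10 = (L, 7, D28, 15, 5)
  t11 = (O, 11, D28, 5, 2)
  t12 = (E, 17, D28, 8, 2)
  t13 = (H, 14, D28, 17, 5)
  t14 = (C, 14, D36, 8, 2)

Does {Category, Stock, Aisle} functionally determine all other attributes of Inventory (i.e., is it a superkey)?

Yes

All 14 rows have distinct {Category, Stock, Aisle} values, so {Category, Stock, Aisle} → (all attributes) holds and {Category, Stock, Aisle} is a superkey.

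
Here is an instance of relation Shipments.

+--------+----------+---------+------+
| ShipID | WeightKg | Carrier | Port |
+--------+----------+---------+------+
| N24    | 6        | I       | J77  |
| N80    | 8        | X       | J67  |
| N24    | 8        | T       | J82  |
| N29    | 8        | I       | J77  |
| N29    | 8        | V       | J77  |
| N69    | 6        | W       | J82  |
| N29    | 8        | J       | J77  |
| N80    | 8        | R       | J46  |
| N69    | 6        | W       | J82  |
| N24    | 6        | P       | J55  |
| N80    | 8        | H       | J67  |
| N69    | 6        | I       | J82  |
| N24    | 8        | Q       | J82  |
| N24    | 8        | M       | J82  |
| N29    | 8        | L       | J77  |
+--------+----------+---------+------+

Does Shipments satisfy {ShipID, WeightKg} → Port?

(ShipID=N24, WeightKg=6): 2 rows → Port takes values {J77, J55} — violation
(ShipID=N80, WeightKg=8): 3 rows → Port takes values {J67, J46} — violation
(ShipID=N24, WeightKg=8): 3 rows → Port = J82, J82, J82 ✓
(ShipID=N29, WeightKg=8): 4 rows → Port = J77, J77, J77, J77 ✓
(ShipID=N69, WeightKg=6): 3 rows → Port = J82, J82, J82 ✓
Two rows agree on {ShipID, WeightKg} but differ on Port, so {ShipID, WeightKg} → Port does not hold.

No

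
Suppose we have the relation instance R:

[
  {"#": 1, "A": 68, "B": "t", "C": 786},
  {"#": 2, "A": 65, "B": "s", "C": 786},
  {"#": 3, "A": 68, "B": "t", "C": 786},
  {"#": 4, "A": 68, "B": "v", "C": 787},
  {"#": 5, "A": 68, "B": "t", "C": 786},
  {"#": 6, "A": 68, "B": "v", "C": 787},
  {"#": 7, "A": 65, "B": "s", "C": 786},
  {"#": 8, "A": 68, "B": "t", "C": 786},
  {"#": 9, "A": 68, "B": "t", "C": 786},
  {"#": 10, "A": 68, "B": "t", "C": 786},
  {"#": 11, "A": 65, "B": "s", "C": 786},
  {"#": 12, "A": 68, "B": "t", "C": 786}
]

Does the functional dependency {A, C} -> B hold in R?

(A=68, C=786): rows 1, 3, 5, 8, 9, 10, 12 → B = t, t, t, t, t, t, t ✓
(A=65, C=786): rows 2, 7, 11 → B = s, s, s ✓
(A=68, C=787): rows 4, 6 → B = v, v ✓
Every {A, C} value is associated with a single B value, so {A, C} -> B holds.

Yes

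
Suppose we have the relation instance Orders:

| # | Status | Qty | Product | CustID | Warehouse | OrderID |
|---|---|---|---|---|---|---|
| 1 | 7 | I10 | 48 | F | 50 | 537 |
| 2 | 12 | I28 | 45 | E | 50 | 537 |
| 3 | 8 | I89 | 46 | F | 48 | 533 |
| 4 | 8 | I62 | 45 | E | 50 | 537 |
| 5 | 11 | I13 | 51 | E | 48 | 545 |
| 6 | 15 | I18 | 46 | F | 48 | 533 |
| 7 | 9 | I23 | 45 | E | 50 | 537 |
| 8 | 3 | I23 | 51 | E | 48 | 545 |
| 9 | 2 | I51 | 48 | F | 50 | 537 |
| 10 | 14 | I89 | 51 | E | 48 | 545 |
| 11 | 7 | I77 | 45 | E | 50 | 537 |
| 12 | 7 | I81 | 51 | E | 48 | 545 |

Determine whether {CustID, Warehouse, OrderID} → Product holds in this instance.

Yes

(CustID=F, Warehouse=50, OrderID=537): rows 1, 9 → Product = 48, 48 ✓
(CustID=E, Warehouse=50, OrderID=537): rows 2, 4, 7, 11 → Product = 45, 45, 45, 45 ✓
(CustID=F, Warehouse=48, OrderID=533): rows 3, 6 → Product = 46, 46 ✓
(CustID=E, Warehouse=48, OrderID=545): rows 5, 8, 10, 12 → Product = 51, 51, 51, 51 ✓
Every {CustID, Warehouse, OrderID} value is associated with a single Product value, so {CustID, Warehouse, OrderID} → Product holds.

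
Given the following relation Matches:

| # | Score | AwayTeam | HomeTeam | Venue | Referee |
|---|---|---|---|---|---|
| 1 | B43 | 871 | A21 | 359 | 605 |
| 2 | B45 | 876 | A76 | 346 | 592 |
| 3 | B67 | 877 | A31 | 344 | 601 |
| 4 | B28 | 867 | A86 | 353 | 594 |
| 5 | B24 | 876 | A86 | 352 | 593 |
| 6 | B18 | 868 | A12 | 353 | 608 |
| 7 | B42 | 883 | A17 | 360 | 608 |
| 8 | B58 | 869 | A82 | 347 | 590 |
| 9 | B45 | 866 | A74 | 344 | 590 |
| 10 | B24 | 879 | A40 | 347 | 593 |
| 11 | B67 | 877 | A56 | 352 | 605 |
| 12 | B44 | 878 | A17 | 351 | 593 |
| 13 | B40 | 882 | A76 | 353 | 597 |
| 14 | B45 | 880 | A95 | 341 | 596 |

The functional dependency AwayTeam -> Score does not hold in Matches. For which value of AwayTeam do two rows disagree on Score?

876

AwayTeam=871: row 1 → Score = B43 ✓
AwayTeam=876: rows 2, 5 → Score takes values {B45, B24} — violation
AwayTeam=877: rows 3, 11 → Score = B67, B67 ✓
AwayTeam=867: row 4 → Score = B28 ✓
AwayTeam=868: row 6 → Score = B18 ✓
AwayTeam=883: row 7 → Score = B42 ✓
AwayTeam=869: row 8 → Score = B58 ✓
AwayTeam=866: row 9 → Score = B45 ✓
AwayTeam=879: row 10 → Score = B24 ✓
AwayTeam=878: row 12 → Score = B44 ✓
AwayTeam=882: row 13 → Score = B40 ✓
AwayTeam=880: row 14 → Score = B45 ✓
The only AwayTeam value with inconsistent Score is AwayTeam=876.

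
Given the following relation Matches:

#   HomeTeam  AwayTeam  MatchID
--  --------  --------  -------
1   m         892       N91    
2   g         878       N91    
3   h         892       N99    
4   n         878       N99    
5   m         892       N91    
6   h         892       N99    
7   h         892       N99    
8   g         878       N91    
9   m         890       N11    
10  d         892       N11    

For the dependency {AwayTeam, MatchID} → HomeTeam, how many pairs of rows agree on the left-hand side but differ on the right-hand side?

(AwayTeam=892, MatchID=N91): all 2 rows agree on HomeTeam — 0 pairs.
(AwayTeam=878, MatchID=N91): all 2 rows agree on HomeTeam — 0 pairs.
(AwayTeam=892, MatchID=N99): all 3 rows agree on HomeTeam — 0 pairs.

0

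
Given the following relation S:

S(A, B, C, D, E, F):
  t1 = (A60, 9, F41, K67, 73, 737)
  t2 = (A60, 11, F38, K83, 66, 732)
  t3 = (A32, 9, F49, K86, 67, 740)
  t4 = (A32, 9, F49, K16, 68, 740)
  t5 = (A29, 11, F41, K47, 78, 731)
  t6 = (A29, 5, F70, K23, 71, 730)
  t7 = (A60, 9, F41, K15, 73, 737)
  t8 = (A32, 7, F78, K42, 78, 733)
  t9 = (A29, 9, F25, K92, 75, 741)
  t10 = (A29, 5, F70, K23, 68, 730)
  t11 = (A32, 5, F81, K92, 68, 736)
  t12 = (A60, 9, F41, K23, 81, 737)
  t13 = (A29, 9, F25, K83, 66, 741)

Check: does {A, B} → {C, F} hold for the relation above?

Yes

(A=A60, B=9): rows 1, 7, 12 → {C,F} = (F41, 737), (F41, 737), (F41, 737) ✓
(A=A60, B=11): row 2 → {C,F} = (F38, 732) ✓
(A=A32, B=9): rows 3, 4 → {C,F} = (F49, 740), (F49, 740) ✓
(A=A29, B=11): row 5 → {C,F} = (F41, 731) ✓
(A=A29, B=5): rows 6, 10 → {C,F} = (F70, 730), (F70, 730) ✓
(A=A32, B=7): row 8 → {C,F} = (F78, 733) ✓
(A=A29, B=9): rows 9, 13 → {C,F} = (F25, 741), (F25, 741) ✓
(A=A32, B=5): row 11 → {C,F} = (F81, 736) ✓
Every {A, B} value is associated with a single {C, F} value, so {A, B} → {C, F} holds.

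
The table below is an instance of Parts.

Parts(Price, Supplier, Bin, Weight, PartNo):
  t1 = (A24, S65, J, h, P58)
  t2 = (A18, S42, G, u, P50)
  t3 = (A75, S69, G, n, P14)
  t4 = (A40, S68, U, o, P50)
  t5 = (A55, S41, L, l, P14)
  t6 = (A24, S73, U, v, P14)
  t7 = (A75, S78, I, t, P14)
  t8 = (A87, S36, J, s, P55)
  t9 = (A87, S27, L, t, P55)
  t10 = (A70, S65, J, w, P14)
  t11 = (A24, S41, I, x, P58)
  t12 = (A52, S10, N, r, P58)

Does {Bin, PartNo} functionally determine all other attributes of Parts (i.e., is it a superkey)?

Yes

All 12 rows have distinct {Bin, PartNo} values, so {Bin, PartNo} → (all attributes) holds and {Bin, PartNo} is a superkey.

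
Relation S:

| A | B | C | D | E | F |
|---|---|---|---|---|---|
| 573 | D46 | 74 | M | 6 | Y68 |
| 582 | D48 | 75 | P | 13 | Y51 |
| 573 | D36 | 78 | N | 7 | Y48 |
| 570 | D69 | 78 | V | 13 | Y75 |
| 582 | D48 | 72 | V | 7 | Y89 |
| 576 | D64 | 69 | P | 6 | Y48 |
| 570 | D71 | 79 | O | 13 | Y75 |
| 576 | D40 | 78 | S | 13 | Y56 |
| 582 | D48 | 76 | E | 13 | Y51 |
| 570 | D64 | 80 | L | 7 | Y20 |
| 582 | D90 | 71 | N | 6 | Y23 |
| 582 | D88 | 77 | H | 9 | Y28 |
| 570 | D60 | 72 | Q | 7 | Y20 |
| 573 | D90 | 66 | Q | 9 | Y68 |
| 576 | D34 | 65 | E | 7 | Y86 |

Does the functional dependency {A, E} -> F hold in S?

(A=573, E=6): 1 row → F = Y68 ✓
(A=582, E=13): 2 rows → F = Y51, Y51 ✓
(A=573, E=7): 1 row → F = Y48 ✓
(A=570, E=13): 2 rows → F = Y75, Y75 ✓
(A=582, E=7): 1 row → F = Y89 ✓
(A=576, E=6): 1 row → F = Y48 ✓
(A=576, E=13): 1 row → F = Y56 ✓
(A=570, E=7): 2 rows → F = Y20, Y20 ✓
(A=582, E=6): 1 row → F = Y23 ✓
(A=582, E=9): 1 row → F = Y28 ✓
(A=573, E=9): 1 row → F = Y68 ✓
(A=576, E=7): 1 row → F = Y86 ✓
Every {A, E} value is associated with a single F value, so {A, E} -> F holds.

Yes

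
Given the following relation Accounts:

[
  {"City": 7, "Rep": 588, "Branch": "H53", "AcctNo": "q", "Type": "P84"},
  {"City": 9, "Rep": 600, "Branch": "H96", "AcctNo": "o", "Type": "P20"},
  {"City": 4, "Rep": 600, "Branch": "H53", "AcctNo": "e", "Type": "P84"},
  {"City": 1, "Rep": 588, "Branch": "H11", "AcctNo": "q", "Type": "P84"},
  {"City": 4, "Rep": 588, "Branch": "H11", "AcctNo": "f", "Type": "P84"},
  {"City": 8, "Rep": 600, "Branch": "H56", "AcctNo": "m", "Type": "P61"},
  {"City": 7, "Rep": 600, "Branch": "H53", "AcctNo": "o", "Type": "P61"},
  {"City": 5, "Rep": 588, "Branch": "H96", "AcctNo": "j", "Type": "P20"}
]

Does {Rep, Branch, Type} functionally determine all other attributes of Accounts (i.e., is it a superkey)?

Two distinct rows share (Rep=588, Branch=H11, Type=P84), so {Rep, Branch, Type} does not determine every attribute — not a superkey.

No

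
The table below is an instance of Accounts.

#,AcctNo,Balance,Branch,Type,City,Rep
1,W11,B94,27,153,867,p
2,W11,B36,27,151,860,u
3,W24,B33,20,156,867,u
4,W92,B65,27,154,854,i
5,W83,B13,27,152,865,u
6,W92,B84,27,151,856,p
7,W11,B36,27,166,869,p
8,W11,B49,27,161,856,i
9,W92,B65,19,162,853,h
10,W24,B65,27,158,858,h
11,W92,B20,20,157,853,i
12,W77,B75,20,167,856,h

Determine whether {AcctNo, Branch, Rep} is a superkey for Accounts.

Rows 1 and 7 have the same {AcctNo, Branch, Rep} value (AcctNo=W11, Branch=27, Rep=p) but are distinct tuples, so {AcctNo, Branch, Rep} does not determine every attribute — not a superkey.

No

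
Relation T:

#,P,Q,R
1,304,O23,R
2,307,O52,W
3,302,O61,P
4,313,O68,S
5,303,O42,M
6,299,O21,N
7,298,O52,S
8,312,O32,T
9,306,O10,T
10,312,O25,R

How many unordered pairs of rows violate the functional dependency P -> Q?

1

P=312: violating pairs (8,10) — 1 pair.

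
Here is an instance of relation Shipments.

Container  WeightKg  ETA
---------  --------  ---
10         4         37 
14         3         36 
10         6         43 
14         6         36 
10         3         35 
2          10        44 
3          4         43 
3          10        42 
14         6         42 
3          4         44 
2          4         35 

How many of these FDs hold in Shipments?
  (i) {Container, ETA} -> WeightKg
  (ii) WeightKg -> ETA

(i) {Container, ETA} -> WeightKg: (Container=14, ETA=36): 2 rows → WeightKg takes values {3, 6} — violation — fails.
(ii) WeightKg -> ETA: WeightKg=4: 4 rows → ETA takes values {37, 43, 44, 35} — violation; WeightKg=3: 2 rows → ETA takes values {36, 35} — violation; WeightKg=6: 3 rows → ETA takes values {43, 36, 42} — violation; WeightKg=10: 2 rows → ETA takes values {44, 42} — violation — fails.
None of the 2 dependencies hold.

0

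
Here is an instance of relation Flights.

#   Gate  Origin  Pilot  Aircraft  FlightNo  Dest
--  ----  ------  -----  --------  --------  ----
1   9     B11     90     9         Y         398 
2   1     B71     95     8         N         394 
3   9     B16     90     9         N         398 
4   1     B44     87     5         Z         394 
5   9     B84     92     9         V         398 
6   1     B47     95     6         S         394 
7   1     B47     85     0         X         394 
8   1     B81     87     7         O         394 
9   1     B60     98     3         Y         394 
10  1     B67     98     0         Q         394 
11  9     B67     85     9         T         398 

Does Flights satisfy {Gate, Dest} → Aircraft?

No

(Gate=9, Dest=398): rows 1, 3, 5, 11 → Aircraft = 9, 9, 9, 9 ✓
(Gate=1, Dest=394): rows 2, 4, 6, 7, 8, 9, 10 → Aircraft takes values {8, 5, 6, 0, 7, 3} — violation
Two rows agree on {Gate, Dest} but differ on Aircraft, so {Gate, Dest} → Aircraft does not hold.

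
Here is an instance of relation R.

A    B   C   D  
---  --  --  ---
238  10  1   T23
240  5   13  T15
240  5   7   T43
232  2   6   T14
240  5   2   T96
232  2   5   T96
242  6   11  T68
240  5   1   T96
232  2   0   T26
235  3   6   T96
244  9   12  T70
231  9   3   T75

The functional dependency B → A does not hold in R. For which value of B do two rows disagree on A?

B=10: 1 row → A = 238 ✓
B=5: 4 rows → A = 240, 240, 240, 240 ✓
B=2: 3 rows → A = 232, 232, 232 ✓
B=6: 1 row → A = 242 ✓
B=3: 1 row → A = 235 ✓
B=9: 2 rows → A takes values {244, 231} — violation
The only B value with inconsistent A is B=9.

9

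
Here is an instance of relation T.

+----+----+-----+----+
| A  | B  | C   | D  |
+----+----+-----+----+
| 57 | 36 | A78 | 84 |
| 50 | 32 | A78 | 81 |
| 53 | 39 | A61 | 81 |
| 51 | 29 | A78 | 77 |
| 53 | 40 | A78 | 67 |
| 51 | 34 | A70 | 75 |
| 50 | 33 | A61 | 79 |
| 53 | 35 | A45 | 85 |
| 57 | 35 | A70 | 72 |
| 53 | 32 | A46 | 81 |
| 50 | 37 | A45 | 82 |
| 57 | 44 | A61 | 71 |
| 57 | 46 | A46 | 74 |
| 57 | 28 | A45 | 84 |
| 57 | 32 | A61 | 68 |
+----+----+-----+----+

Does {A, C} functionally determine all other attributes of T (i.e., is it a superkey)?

No

Two distinct rows share (A=57, C=A61), so {A, C} does not determine every attribute — not a superkey.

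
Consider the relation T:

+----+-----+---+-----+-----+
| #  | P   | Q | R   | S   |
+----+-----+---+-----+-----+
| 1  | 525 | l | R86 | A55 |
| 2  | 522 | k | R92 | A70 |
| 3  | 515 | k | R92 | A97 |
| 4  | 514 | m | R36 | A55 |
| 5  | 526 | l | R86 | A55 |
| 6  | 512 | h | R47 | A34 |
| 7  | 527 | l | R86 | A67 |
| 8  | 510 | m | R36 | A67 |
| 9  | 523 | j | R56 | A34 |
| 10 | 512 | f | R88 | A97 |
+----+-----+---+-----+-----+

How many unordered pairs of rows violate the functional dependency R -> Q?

0

R=R86: all 3 rows agree on Q — 0 pairs.
R=R92: all 2 rows agree on Q — 0 pairs.
R=R36: all 2 rows agree on Q — 0 pairs.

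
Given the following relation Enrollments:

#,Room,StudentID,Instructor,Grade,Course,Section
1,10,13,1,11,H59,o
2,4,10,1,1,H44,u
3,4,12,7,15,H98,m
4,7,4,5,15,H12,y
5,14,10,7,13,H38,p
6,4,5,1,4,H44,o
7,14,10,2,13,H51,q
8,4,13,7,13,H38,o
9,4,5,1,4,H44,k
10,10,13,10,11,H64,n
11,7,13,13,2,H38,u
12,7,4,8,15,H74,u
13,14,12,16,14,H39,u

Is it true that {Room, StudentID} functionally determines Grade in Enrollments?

(Room=10, StudentID=13): rows 1, 10 → Grade = 11, 11 ✓
(Room=4, StudentID=10): row 2 → Grade = 1 ✓
(Room=4, StudentID=12): row 3 → Grade = 15 ✓
(Room=7, StudentID=4): rows 4, 12 → Grade = 15, 15 ✓
(Room=14, StudentID=10): rows 5, 7 → Grade = 13, 13 ✓
(Room=4, StudentID=5): rows 6, 9 → Grade = 4, 4 ✓
(Room=4, StudentID=13): row 8 → Grade = 13 ✓
(Room=7, StudentID=13): row 11 → Grade = 2 ✓
(Room=14, StudentID=12): row 13 → Grade = 14 ✓
Every {Room, StudentID} value is associated with a single Grade value, so {Room, StudentID} → Grade holds.

Yes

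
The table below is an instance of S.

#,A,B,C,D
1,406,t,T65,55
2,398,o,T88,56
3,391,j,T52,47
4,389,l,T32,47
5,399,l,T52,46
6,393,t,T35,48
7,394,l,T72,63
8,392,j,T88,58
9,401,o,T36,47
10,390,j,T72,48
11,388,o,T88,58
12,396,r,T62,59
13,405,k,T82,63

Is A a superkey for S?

Yes

All 13 rows have distinct A values, so A → (all attributes) holds and A is a superkey.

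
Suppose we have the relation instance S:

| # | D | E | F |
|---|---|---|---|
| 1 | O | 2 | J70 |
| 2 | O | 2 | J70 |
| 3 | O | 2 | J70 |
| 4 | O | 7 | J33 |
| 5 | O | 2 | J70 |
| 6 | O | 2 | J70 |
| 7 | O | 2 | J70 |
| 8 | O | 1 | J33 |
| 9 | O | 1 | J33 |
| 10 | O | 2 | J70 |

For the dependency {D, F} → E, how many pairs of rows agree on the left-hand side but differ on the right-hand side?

2

(D=O, F=J70): all 7 rows agree on E — 0 pairs.
(D=O, F=J33): violating pairs (4,8), (4,9) — 2 pairs.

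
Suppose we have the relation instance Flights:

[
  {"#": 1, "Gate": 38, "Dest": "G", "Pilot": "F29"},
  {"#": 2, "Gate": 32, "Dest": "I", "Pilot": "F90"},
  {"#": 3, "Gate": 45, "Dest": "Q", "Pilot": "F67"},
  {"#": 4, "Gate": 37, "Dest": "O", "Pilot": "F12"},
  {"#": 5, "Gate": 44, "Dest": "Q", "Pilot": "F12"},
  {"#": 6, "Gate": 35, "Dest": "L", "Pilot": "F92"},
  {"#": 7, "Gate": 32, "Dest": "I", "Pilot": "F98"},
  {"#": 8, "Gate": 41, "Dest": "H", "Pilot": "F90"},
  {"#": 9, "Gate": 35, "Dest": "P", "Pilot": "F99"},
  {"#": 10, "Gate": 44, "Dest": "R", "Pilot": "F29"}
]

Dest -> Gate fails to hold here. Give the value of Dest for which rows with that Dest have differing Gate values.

Dest=G: row 1 → Gate = 38 ✓
Dest=I: rows 2, 7 → Gate = 32, 32 ✓
Dest=Q: rows 3, 5 → Gate takes values {45, 44} — violation
Dest=O: row 4 → Gate = 37 ✓
Dest=L: row 6 → Gate = 35 ✓
Dest=H: row 8 → Gate = 41 ✓
Dest=P: row 9 → Gate = 35 ✓
Dest=R: row 10 → Gate = 44 ✓
The only Dest value with inconsistent Gate is Dest=Q.

Q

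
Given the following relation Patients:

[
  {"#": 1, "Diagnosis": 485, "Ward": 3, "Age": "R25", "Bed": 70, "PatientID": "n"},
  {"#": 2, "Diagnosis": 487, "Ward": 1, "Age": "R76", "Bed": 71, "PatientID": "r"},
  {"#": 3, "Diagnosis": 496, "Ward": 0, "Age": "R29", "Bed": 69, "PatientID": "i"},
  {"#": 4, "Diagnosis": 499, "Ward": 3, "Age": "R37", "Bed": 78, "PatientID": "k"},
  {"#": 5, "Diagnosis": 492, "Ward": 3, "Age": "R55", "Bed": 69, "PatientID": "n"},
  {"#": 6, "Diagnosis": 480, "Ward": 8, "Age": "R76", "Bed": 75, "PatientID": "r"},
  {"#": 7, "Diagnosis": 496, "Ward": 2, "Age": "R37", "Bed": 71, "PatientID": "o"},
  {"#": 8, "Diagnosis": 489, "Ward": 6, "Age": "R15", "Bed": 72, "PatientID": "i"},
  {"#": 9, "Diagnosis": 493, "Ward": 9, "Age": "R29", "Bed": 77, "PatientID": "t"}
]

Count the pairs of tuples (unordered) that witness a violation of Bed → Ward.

Bed=71: violating pairs (2,7) — 1 pair.
Bed=69: violating pairs (3,5) — 1 pair.

2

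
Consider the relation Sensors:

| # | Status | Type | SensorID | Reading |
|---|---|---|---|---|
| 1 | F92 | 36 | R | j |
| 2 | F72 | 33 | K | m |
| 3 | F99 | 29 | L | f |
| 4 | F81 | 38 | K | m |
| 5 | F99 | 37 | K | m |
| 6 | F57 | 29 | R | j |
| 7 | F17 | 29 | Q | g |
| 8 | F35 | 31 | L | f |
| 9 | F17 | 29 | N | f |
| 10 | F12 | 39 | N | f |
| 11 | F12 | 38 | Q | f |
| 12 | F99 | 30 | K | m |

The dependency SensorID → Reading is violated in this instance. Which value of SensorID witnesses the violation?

SensorID=R: rows 1, 6 → Reading = j, j ✓
SensorID=K: rows 2, 4, 5, 12 → Reading = m, m, m, m ✓
SensorID=L: rows 3, 8 → Reading = f, f ✓
SensorID=Q: rows 7, 11 → Reading takes values {g, f} — violation
SensorID=N: rows 9, 10 → Reading = f, f ✓
The only SensorID value with inconsistent Reading is SensorID=Q.

Q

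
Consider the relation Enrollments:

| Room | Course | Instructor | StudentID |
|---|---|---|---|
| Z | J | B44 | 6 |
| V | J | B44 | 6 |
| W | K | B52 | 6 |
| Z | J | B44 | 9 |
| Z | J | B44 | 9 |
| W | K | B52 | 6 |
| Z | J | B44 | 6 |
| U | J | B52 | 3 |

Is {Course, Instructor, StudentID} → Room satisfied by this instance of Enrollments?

(Course=J, Instructor=B44, StudentID=6): 3 rows → Room takes values {Z, V} — violation
(Course=K, Instructor=B52, StudentID=6): 2 rows → Room = W, W ✓
(Course=J, Instructor=B44, StudentID=9): 2 rows → Room = Z, Z ✓
(Course=J, Instructor=B52, StudentID=3): 1 row → Room = U ✓
Two rows agree on {Course, Instructor, StudentID} but differ on Room, so {Course, Instructor, StudentID} → Room does not hold.

No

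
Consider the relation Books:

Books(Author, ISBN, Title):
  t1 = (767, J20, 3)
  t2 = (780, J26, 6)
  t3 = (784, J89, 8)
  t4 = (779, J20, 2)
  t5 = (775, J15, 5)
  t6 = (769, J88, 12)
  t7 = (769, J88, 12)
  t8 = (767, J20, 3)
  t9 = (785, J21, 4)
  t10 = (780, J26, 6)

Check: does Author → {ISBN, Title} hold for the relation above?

Author=767: rows 1, 8 → {ISBN,Title} = (J20, 3), (J20, 3) ✓
Author=780: rows 2, 10 → {ISBN,Title} = (J26, 6), (J26, 6) ✓
Author=784: row 3 → {ISBN,Title} = (J89, 8) ✓
Author=779: row 4 → {ISBN,Title} = (J20, 2) ✓
Author=775: row 5 → {ISBN,Title} = (J15, 5) ✓
Author=769: rows 6, 7 → {ISBN,Title} = (J88, 12), (J88, 12) ✓
Author=785: row 9 → {ISBN,Title} = (J21, 4) ✓
Every Author value is associated with a single {ISBN, Title} value, so Author → {ISBN, Title} holds.

Yes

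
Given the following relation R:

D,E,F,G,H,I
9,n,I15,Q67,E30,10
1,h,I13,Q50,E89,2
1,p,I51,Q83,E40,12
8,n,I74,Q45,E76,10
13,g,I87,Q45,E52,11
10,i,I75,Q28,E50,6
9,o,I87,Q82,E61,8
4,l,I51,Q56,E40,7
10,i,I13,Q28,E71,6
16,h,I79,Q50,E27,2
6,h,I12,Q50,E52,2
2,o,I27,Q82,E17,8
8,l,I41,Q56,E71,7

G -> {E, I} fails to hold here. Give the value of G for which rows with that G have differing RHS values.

Q45

G=Q67: 1 row → {E,I} = (n, 10) ✓
G=Q50: 3 rows → {E,I} = (h, 2), (h, 2), (h, 2) ✓
G=Q83: 1 row → {E,I} = (p, 12) ✓
G=Q45: 2 rows → {E,I} takes values {(n, 10), (g, 11)} — violation
G=Q28: 2 rows → {E,I} = (i, 6), (i, 6) ✓
G=Q82: 2 rows → {E,I} = (o, 8), (o, 8) ✓
G=Q56: 2 rows → {E,I} = (l, 7), (l, 7) ✓
The only G value with inconsistent RHS is G=Q45.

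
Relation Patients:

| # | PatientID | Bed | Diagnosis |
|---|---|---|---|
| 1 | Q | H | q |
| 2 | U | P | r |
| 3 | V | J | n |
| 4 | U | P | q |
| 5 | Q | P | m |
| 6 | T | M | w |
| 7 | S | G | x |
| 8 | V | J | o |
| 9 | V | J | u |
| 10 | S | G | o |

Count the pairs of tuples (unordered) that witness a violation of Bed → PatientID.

Bed=P: violating pairs (2,5), (4,5) — 2 pairs.
Bed=J: all 3 rows agree on PatientID — 0 pairs.
Bed=G: all 2 rows agree on PatientID — 0 pairs.

2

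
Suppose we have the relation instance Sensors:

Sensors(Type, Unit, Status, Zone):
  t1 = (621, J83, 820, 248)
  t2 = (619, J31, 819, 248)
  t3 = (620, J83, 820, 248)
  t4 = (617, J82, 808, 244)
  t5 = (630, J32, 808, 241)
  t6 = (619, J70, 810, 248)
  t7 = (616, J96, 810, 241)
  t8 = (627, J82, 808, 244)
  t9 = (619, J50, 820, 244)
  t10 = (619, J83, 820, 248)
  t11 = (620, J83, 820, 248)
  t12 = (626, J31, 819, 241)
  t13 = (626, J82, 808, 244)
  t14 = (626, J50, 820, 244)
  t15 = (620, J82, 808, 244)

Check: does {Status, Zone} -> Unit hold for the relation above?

Yes

(Status=820, Zone=248): rows 1, 3, 10, 11 → Unit = J83, J83, J83, J83 ✓
(Status=819, Zone=248): row 2 → Unit = J31 ✓
(Status=808, Zone=244): rows 4, 8, 13, 15 → Unit = J82, J82, J82, J82 ✓
(Status=808, Zone=241): row 5 → Unit = J32 ✓
(Status=810, Zone=248): row 6 → Unit = J70 ✓
(Status=810, Zone=241): row 7 → Unit = J96 ✓
(Status=820, Zone=244): rows 9, 14 → Unit = J50, J50 ✓
(Status=819, Zone=241): row 12 → Unit = J31 ✓
Every {Status, Zone} value is associated with a single Unit value, so {Status, Zone} -> Unit holds.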